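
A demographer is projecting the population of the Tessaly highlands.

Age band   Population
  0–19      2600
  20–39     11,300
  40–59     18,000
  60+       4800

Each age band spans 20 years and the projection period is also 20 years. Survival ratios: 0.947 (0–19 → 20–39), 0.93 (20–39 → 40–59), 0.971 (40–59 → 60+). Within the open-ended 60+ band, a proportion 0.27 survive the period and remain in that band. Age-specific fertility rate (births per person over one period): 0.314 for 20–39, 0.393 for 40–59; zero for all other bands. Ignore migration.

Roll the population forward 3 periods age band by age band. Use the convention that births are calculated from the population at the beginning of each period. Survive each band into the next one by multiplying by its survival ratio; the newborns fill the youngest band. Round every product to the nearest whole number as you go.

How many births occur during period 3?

Let band 1 be 0–19 through band 4 = 60+.
— Period 1 —
Births: 11300 * 0.314 = 3548 ; 18000 * 0.393 = 7074 — total 10622
Band 2: 2600 * 0.947 = 2462
Band 3: 11300 * 0.93 = 10509
Band 4: 18000 * 0.971 + 4800 * 0.27 = 17478 + 1296 = 18774
Population now: 0–19=10622, 20–39=2462, 40–59=10509, 60+=18774
— Period 2 —
Births: 2462 * 0.314 = 773 ; 10509 * 0.393 = 4130 — total 4903
Band 2: 10622 * 0.947 = 10059
Band 3: 2462 * 0.93 = 2290
Band 4: 10509 * 0.971 + 18774 * 0.27 = 10204 + 5069 = 15273
Population now: 0–19=4903, 20–39=10059, 40–59=2290, 60+=15273
— Period 3 —
Births: 10059 * 0.314 = 3159 ; 2290 * 0.393 = 900 — total 4059
Band 2: 4903 * 0.947 = 4643
Band 3: 10059 * 0.93 = 9355
Band 4: 2290 * 0.971 + 15273 * 0.27 = 2224 + 4124 = 6348
Population now: 0–19=4059, 20–39=4643, 40–59=9355, 60+=6348

4059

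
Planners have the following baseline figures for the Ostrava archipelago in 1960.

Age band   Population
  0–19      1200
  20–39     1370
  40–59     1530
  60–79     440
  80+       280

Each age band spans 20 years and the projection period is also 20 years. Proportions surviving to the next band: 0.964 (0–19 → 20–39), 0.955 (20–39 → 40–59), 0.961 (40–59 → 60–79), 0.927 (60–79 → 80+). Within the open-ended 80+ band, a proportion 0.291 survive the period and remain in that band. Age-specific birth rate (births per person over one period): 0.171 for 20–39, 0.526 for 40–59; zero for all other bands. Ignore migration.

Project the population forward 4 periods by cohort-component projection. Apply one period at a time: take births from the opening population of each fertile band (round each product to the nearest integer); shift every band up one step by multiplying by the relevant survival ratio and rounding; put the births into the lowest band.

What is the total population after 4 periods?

Call the bands 1 to 5, youngest first.
Period 1:
Births: 1370 × 0.171 = 234  |  1530 × 0.526 = 805 — total 1039
Band 2: 1200 × 0.964 = 1157
Band 3: 1370 × 0.955 = 1308
Band 4: 1530 × 0.961 = 1470
Band 5: 440 × 0.927 + 280 × 0.291 = 408 + 81 = 489
End of period: [1039, 1157, 1308, 1470, 489]
Period 2:
Births: 1157 × 0.171 = 198  |  1308 × 0.526 = 688 — total 886
Band 2: 1039 × 0.964 = 1002
Band 3: 1157 × 0.955 = 1105
Band 4: 1308 × 0.961 = 1257
Band 5: 1470 × 0.927 + 489 × 0.291 = 1363 + 142 = 1505
End of period: [886, 1002, 1105, 1257, 1505]
Period 3:
Births: 1002 × 0.171 = 171  |  1105 × 0.526 = 581 — total 752
Band 2: 886 × 0.964 = 854
Band 3: 1002 × 0.955 = 957
Band 4: 1105 × 0.961 = 1062
Band 5: 1257 × 0.927 + 1505 × 0.291 = 1165 + 438 = 1603
End of period: [752, 854, 957, 1062, 1603]
Period 4:
Births: 854 × 0.171 = 146  |  957 × 0.526 = 503 — total 649
Band 2: 752 × 0.964 = 725
Band 3: 854 × 0.955 = 816
Band 4: 957 × 0.961 = 920
Band 5: 1062 × 0.927 + 1603 × 0.291 = 984 + 466 = 1450
End of period: [649, 725, 816, 920, 1450]
Total after period 4: 649 + 725 + 816 + 920 + 1450 = 4560

4560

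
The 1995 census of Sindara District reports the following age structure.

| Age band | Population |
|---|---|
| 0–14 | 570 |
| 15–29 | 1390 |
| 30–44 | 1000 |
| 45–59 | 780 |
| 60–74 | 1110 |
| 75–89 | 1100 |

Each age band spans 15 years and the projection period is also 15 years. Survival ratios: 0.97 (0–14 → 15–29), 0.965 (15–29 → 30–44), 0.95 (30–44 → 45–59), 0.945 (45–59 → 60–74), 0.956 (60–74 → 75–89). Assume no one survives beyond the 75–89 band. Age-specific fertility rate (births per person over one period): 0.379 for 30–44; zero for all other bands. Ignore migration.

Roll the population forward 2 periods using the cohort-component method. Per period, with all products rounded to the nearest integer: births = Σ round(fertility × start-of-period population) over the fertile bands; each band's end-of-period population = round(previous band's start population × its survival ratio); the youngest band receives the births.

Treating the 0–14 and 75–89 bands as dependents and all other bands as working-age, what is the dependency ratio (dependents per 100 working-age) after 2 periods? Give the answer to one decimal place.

Let band 1 be 0–14 through band 6 = 75–89.
Period 1.
Births: 1000 * 0.379 = 379
Band 2: 570 * 0.97 = 553
Band 3: 1390 * 0.965 = 1341
Band 4: 1000 * 0.95 = 950
Band 5: 780 * 0.945 = 737
Band 6: 1110 * 0.956 = 1061
End of period: [379, 553, 1341, 950, 737, 1061]
Period 2.
Births: 1341 * 0.379 = 508
Band 2: 379 * 0.97 = 368
Band 3: 553 * 0.965 = 534
Band 4: 1341 * 0.95 = 1274
Band 5: 950 * 0.945 = 898
Band 6: 737 * 0.956 = 705
End of period: [508, 368, 534, 1274, 898, 705]
Dependents (band 0–14 + band 75–89) = 508 + 705 = 1213; working-age = 3074; ratio = 1213/3074 × 100 = 39.5

39.5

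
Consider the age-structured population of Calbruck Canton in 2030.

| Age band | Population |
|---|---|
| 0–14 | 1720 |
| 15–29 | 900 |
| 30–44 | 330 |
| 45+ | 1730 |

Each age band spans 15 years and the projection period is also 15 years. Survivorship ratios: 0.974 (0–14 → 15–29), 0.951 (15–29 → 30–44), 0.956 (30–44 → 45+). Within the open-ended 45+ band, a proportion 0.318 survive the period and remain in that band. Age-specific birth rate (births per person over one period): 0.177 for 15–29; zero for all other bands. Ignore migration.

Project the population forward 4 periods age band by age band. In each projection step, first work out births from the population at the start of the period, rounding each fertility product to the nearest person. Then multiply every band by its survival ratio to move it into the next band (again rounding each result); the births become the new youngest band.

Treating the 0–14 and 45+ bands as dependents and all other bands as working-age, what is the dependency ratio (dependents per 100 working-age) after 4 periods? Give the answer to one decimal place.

[period 1]
Births: 900 * 0.177 = 159
15–29: 1720 * 0.974 = 1675
30–44: 900 * 0.951 = 856
45+: 330 * 0.956 + 1730 * 0.318 = 315 + 550 = 865
→ [159, 1675, 856, 865]
[period 2]
Births: 1675 * 0.177 = 296
15–29: 159 * 0.974 = 155
30–44: 1675 * 0.951 = 1593
45+: 856 * 0.956 + 865 * 0.318 = 818 + 275 = 1093
→ [296, 155, 1593, 1093]
[period 3]
Births: 155 * 0.177 = 27
15–29: 296 * 0.974 = 288
30–44: 155 * 0.951 = 147
45+: 1593 * 0.956 + 1093 * 0.318 = 1523 + 348 = 1871
→ [27, 288, 147, 1871]
[period 4]
Births: 288 * 0.177 = 51
15–29: 27 * 0.974 = 26
30–44: 288 * 0.951 = 274
45+: 147 * 0.956 + 1871 * 0.318 = 141 + 595 = 736
→ [51, 26, 274, 736]
Dependents (band 0–14 + band 45+) = 51 + 736 = 787; working-age = 300; ratio = 787/300 × 100 = 262.3

262.3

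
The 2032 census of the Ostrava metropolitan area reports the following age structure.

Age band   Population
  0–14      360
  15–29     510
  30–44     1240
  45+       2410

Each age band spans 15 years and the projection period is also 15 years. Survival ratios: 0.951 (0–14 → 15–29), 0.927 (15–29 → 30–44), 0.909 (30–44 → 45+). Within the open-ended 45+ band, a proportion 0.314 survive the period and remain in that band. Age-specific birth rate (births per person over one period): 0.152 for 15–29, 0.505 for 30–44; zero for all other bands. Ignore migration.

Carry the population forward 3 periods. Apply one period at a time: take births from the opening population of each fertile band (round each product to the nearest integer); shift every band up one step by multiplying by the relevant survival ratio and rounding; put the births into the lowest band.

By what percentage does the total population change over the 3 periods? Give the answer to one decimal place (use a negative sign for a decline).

Let group 1 be 0–14 through group 4 = 45+.
Period 1:
Births: 510 * 0.152 = 78  |  1240 * 0.505 = 626 → 704
Group 2: 360 * 0.951 = 342
Group 3: 510 * 0.927 = 473
Group 4: 1240 * 0.909 + 2410 * 0.314 = 1127 + 757 = 1884
→ [704, 342, 473, 1884]
Period 2:
Births: 342 * 0.152 = 52  |  473 * 0.505 = 239 → 291
Group 2: 704 * 0.951 = 670
Group 3: 342 * 0.927 = 317
Group 4: 473 * 0.909 + 1884 * 0.314 = 430 + 592 = 1022
→ [291, 670, 317, 1022]
Period 3:
Births: 670 * 0.152 = 102  |  317 * 0.505 = 160 → 262
Group 2: 291 * 0.951 = 277
Group 3: 670 * 0.927 = 621
Group 4: 317 * 0.909 + 1022 * 0.314 = 288 + 321 = 609
→ [262, 277, 621, 609]
Total: 4520 → 1769; change = -2751; percentage change = -60.9%

-60.9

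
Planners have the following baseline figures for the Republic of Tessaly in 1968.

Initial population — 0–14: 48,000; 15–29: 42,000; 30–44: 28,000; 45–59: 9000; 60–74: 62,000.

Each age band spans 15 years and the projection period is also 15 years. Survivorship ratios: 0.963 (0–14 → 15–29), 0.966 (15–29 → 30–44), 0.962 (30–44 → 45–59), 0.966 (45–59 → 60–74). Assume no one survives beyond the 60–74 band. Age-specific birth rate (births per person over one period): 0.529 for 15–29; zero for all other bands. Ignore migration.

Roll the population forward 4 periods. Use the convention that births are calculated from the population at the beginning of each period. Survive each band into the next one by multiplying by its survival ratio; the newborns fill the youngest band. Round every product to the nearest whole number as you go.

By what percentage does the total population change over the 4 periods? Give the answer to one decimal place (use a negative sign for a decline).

Period 1:
Births: 42000 * 0.529 = 22218
15–29: 48000 * 0.963 = 46224
30–44: 42000 * 0.966 = 40572
45–59: 28000 * 0.962 = 26936
60–74: 9000 * 0.966 = 8694
Population now: 0–14=22218, 15–29=46224, 30–44=40572, 45–59=26936, 60–74=8694
Period 2:
Births: 46224 * 0.529 = 24452
15–29: 22218 * 0.963 = 21396
30–44: 46224 * 0.966 = 44652
45–59: 40572 * 0.962 = 39030
60–74: 26936 * 0.966 = 26020
Population now: 0–14=24452, 15–29=21396, 30–44=44652, 45–59=39030, 60–74=26020
Period 3:
Births: 21396 * 0.529 = 11318
15–29: 24452 * 0.963 = 23547
30–44: 21396 * 0.966 = 20669
45–59: 44652 * 0.962 = 42955
60–74: 39030 * 0.966 = 37703
Population now: 0–14=11318, 15–29=23547, 30–44=20669, 45–59=42955, 60–74=37703
Period 4:
Births: 23547 * 0.529 = 12456
15–29: 11318 * 0.963 = 10899
30–44: 23547 * 0.966 = 22746
45–59: 20669 * 0.962 = 19884
60–74: 42955 * 0.966 = 41495
Population now: 0–14=12456, 15–29=10899, 30–44=22746, 45–59=19884, 60–74=41495
Total: 189000 → 107480; change = -81520; percentage change = -43.1%

-43.1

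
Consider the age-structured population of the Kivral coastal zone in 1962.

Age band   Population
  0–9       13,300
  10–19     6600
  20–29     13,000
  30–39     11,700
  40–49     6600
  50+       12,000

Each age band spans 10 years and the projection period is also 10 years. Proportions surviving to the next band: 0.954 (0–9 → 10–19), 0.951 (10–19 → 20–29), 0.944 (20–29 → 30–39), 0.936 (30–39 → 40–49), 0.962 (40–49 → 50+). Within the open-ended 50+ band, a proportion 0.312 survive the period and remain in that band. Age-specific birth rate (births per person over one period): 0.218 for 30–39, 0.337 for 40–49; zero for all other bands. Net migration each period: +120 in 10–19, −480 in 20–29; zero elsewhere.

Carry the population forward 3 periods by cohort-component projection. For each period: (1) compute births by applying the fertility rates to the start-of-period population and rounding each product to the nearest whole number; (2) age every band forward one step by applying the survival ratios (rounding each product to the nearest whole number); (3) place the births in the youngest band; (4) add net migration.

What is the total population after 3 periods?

— Period 1 —
Births: 11700 * 0.218 = 2551 ; 6600 * 0.337 = 2224 → 4775
10–19: 13300 * 0.954 = 12688
20–29: 6600 * 0.951 = 6277
30–39: 13000 * 0.944 = 12272
40–49: 11700 * 0.936 = 10951
50+: 6600 * 0.962 + 12000 * 0.312 = 6349 + 3744 = 10093
Net migration: 10–19 + 120 → 12808; 20–29 − 480 → 5797
Population now: 0–9=4775, 10–19=12808, 20–29=5797, 30–39=12272, 40–49=10951, 50+=10093
— Period 2 —
Births: 12272 * 0.218 = 2675 ; 10951 * 0.337 = 3690 → 6365
10–19: 4775 * 0.954 = 4555
20–29: 12808 * 0.951 = 12180
30–39: 5797 * 0.944 = 5472
40–49: 12272 * 0.936 = 11487
50+: 10951 * 0.962 + 10093 * 0.312 = 10535 + 3149 = 13684
Net migration: 10–19 + 120 → 4675; 20–29 − 480 → 11700
Population now: 0–9=6365, 10–19=4675, 20–29=11700, 30–39=5472, 40–49=11487, 50+=13684
— Period 3 —
Births: 5472 * 0.218 = 1193 ; 11487 * 0.337 = 3871 → 5064
10–19: 6365 * 0.954 = 6072
20–29: 4675 * 0.951 = 4446
30–39: 11700 * 0.944 = 11045
40–49: 5472 * 0.936 = 5122
50+: 11487 * 0.962 + 13684 * 0.312 = 11050 + 4269 = 15319
Net migration: 10–19 + 120 → 6192; 20–29 − 480 → 3966
Population now: 0–9=5064, 10–19=6192, 20–29=3966, 30–39=11045, 40–49=5122, 50+=15319
Total after period 3: 5064 + 6192 + 3966 + 11045 + 5122 + 15319 = 46708

46708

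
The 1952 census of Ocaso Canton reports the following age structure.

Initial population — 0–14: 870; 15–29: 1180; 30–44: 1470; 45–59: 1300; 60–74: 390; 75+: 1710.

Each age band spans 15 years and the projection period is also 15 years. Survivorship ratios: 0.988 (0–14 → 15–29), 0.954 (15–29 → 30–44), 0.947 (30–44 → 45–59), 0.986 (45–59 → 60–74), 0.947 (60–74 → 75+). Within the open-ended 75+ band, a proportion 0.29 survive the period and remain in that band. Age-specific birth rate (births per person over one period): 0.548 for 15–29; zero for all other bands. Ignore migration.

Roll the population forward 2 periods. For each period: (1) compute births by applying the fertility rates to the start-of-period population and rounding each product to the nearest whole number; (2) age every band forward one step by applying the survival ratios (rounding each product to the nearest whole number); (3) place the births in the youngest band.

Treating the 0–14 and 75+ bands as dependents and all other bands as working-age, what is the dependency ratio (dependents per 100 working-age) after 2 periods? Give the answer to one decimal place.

49.7

Numbering the bands 1..6 from youngest to oldest:
Period 1.
Births: 1180 × 0.548 = 647
Band 2: 870 × 0.988 = 860
Band 3: 1180 × 0.954 = 1126
Band 4: 1470 × 0.947 = 1392
Band 5: 1300 × 0.986 = 1282
Band 6: 390 × 0.947 + 1710 × 0.29 = 369 + 496 = 865
Giving 647 / 860 / 1126 / 1392 / 1282 / 865.
Period 2.
Births: 860 × 0.548 = 471
Band 2: 647 × 0.988 = 639
Band 3: 860 × 0.954 = 820
Band 4: 1126 × 0.947 = 1066
Band 5: 1392 × 0.986 = 1373
Band 6: 1282 × 0.947 + 865 × 0.29 = 1214 + 251 = 1465
Giving 471 / 639 / 820 / 1066 / 1373 / 1465.
Dependents (band 0–14 + band 75+) = 471 + 1465 = 1936; working-age = 3898; ratio = 1936/3898 × 100 = 49.7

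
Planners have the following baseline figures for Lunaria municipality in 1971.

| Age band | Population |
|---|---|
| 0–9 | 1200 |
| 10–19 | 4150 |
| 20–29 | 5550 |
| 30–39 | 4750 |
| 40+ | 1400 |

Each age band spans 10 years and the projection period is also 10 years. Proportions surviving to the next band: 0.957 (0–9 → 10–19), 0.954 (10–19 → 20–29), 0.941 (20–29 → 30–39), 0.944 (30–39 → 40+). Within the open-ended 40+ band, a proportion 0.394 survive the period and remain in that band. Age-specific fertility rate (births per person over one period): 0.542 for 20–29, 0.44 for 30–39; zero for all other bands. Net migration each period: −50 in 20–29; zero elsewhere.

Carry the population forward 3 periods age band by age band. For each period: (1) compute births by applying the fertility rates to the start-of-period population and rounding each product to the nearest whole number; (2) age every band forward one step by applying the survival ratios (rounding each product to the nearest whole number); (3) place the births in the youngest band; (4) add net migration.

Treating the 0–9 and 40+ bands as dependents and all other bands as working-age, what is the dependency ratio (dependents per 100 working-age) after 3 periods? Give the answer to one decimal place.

Call the groups 1 to 5, youngest first.
After projecting period 1:
Births: 5550 × 0.542 = 3008, 4750 × 0.44 = 2090 → 5098
Group 2: 1200 × 0.957 = 1148
Group 3: 4150 × 0.954 = 3959
Group 4: 5550 × 0.941 = 5223
Group 5: 4750 × 0.944 + 1400 × 0.394 = 4484 + 552 = 5036
Net migration: Group 3 − 50 → 3909
End of period: [5098, 1148, 3909, 5223, 5036]
After projecting period 2:
Births: 3909 × 0.542 = 2119, 5223 × 0.44 = 2298 → 4417
Group 2: 5098 × 0.957 = 4879
Group 3: 1148 × 0.954 = 1095
Group 4: 3909 × 0.941 = 3678
Group 5: 5223 × 0.944 + 5036 × 0.394 = 4931 + 1984 = 6915
Net migration: Group 3 − 50 → 1045
End of period: [4417, 4879, 1045, 3678, 6915]
After projecting period 3:
Births: 1045 × 0.542 = 566, 3678 × 0.44 = 1618 → 2184
Group 2: 4417 × 0.957 = 4227
Group 3: 4879 × 0.954 = 4655
Group 4: 1045 × 0.941 = 983
Group 5: 3678 × 0.944 + 6915 × 0.394 = 3472 + 2725 = 6197
Net migration: Group 3 − 50 → 4605
End of period: [2184, 4227, 4605, 983, 6197]
Dependents (band 0–9 + band 40+) = 2184 + 6197 = 8381; working-age = 9815; ratio = 8381/9815 × 100 = 85.4

85.4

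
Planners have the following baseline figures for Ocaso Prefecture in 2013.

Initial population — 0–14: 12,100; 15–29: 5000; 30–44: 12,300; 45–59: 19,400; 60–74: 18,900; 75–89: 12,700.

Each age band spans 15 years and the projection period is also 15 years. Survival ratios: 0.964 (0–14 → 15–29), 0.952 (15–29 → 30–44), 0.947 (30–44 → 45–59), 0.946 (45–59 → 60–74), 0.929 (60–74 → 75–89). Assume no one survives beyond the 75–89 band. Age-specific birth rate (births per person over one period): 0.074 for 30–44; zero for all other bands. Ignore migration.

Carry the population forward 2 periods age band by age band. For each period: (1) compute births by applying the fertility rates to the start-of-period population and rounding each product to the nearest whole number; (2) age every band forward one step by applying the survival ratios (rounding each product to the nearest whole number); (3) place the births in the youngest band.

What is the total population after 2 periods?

Call the bands 1 to 6, youngest first.
[period 1]
Births: 12300 × 0.074 = 910
Band 2: 12100 × 0.964 = 11664
Band 3: 5000 × 0.952 = 4760
Band 4: 12300 × 0.947 = 11648
Band 5: 19400 × 0.946 = 18352
Band 6: 18900 × 0.929 = 17558
Giving 910 / 11664 / 4760 / 11648 / 18352 / 17558.
[period 2]
Births: 4760 × 0.074 = 352
Band 2: 910 × 0.964 = 877
Band 3: 11664 × 0.952 = 11104
Band 4: 4760 × 0.947 = 4508
Band 5: 11648 × 0.946 = 11019
Band 6: 18352 × 0.929 = 17049
Giving 352 / 877 / 11104 / 4508 / 11019 / 17049.
Total after period 2: 352 + 877 + 11104 + 4508 + 11019 + 17049 = 44909

44909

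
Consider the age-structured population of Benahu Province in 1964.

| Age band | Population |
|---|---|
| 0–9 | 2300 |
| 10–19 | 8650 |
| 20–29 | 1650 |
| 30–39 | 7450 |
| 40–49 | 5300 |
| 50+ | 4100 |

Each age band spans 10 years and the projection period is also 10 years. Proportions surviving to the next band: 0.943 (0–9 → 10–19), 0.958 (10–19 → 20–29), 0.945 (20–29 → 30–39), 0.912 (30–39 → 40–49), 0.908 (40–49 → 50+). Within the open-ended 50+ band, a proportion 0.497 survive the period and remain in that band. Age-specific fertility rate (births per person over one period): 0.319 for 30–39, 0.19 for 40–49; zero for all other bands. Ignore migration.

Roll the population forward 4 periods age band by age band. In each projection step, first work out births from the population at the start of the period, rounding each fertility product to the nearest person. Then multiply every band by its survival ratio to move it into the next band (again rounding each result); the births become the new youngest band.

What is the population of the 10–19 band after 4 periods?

Let band 1 be 0–9 through band 6 = 50+.
[period 1]
Births: 7450 × 0.319 = 2377 ; 5300 × 0.19 = 1007 → 3384
Band 2: 2300 × 0.943 = 2169
Band 3: 8650 × 0.958 = 8287
Band 4: 1650 × 0.945 = 1559
Band 5: 7450 × 0.912 = 6794
Band 6: 5300 × 0.908 + 4100 × 0.497 = 4812 + 2038 = 6850
End of period: [3384, 2169, 8287, 1559, 6794, 6850]
[period 2]
Births: 1559 × 0.319 = 497 ; 6794 × 0.19 = 1291 → 1788
Band 2: 3384 × 0.943 = 3191
Band 3: 2169 × 0.958 = 2078
Band 4: 8287 × 0.945 = 7831
Band 5: 1559 × 0.912 = 1422
Band 6: 6794 × 0.908 + 6850 × 0.497 = 6169 + 3404 = 9573
End of period: [1788, 3191, 2078, 7831, 1422, 9573]
[period 3]
Births: 7831 × 0.319 = 2498 ; 1422 × 0.19 = 270 → 2768
Band 2: 1788 × 0.943 = 1686
Band 3: 3191 × 0.958 = 3057
Band 4: 2078 × 0.945 = 1964
Band 5: 7831 × 0.912 = 7142
Band 6: 1422 × 0.908 + 9573 × 0.497 = 1291 + 4758 = 6049
End of period: [2768, 1686, 3057, 1964, 7142, 6049]
[period 4]
Births: 1964 × 0.319 = 627 ; 7142 × 0.19 = 1357 → 1984
Band 2: 2768 × 0.943 = 2610
Band 3: 1686 × 0.958 = 1615
Band 4: 3057 × 0.945 = 2889
Band 5: 1964 × 0.912 = 1791
Band 6: 7142 × 0.908 + 6049 × 0.497 = 6485 + 3006 = 9491
End of period: [1984, 2610, 1615, 2889, 1791, 9491]

2610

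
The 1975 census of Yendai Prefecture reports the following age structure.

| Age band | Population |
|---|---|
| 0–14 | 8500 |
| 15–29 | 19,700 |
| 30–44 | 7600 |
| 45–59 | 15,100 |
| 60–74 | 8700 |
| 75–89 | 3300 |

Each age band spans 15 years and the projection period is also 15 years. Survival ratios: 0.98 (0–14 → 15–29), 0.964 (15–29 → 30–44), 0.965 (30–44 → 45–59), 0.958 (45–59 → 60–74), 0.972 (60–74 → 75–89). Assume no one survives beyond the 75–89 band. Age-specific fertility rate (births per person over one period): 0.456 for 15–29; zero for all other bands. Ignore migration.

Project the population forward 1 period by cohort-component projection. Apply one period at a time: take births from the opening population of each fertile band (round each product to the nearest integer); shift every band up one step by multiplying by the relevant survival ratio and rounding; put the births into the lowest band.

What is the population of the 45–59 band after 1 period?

7334

Call the bands 1 to 6, youngest first.
Period 1:
Births: 19700 * 0.456 = 8983
Band 2: 8500 * 0.98 = 8330
Band 3: 19700 * 0.964 = 18991
Band 4: 7600 * 0.965 = 7334
Band 5: 15100 * 0.958 = 14466
Band 6: 8700 * 0.972 = 8456
End of period: [8983, 8330, 18991, 7334, 14466, 8456]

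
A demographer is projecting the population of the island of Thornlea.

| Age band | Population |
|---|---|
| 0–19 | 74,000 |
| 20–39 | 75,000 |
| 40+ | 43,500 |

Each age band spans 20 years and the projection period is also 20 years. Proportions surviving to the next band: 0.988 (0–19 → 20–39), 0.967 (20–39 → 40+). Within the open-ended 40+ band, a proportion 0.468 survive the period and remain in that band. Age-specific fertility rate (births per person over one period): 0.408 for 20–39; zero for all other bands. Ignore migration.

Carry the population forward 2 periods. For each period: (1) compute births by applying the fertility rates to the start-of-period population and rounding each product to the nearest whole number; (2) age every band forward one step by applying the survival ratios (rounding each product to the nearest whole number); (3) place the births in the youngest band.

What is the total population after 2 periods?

174231

Let group 1 be 0–19 through group 3 = 40+.
— Period 1 —
Births: 75000 × 0.408 = 30600
Group 2: 74000 × 0.988 = 73112
Group 3: 75000 × 0.967 + 43500 × 0.468 = 72525 + 20358 = 92883
→ [30600, 73112, 92883]
— Period 2 —
Births: 73112 × 0.408 = 29830
Group 2: 30600 × 0.988 = 30233
Group 3: 73112 × 0.967 + 92883 × 0.468 = 70699 + 43469 = 114168
→ [29830, 30233, 114168]
Total after period 2: 29830 + 30233 + 114168 = 174231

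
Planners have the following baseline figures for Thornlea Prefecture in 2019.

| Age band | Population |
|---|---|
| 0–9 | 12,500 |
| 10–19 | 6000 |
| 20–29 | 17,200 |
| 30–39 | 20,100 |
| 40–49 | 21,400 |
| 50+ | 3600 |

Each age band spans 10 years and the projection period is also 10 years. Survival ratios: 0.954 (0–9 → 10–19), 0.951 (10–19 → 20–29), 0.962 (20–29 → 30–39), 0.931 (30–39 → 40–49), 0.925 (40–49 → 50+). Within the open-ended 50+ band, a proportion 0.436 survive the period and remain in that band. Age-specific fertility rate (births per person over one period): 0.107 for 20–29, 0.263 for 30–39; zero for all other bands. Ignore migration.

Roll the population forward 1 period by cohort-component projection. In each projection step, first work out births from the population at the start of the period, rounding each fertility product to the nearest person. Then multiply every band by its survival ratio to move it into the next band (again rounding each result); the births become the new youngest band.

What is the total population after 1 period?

81381

After projecting period 1:
Births: 17200 × 0.107 = 1840, 20100 × 0.263 = 5286 → total 7126
10–19: 12500 × 0.954 = 11925
20–29: 6000 × 0.951 = 5706
30–39: 17200 × 0.962 = 16546
40–49: 20100 × 0.931 = 18713
50+: 21400 × 0.925 + 3600 × 0.436 = 19795 + 1570 = 21365
Giving 7126 / 11925 / 5706 / 16546 / 18713 / 21365.
Total after period 1: 7126 + 11925 + 5706 + 16546 + 18713 + 21365 = 81381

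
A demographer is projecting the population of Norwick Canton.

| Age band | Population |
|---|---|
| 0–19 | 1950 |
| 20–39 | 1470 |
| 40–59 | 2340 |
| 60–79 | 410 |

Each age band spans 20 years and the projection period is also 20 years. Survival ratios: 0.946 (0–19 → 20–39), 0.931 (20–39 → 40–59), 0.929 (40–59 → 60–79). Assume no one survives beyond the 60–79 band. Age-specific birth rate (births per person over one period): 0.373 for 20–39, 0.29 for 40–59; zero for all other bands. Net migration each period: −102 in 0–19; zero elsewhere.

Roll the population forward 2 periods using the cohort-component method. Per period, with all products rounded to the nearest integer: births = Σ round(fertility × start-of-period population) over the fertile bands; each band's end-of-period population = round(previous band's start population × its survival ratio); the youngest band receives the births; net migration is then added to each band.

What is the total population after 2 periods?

5037

[period 1]
Births: 1470 * 0.373 = 548 ; 2340 * 0.29 = 679 ⇒ total 1227
20–39: 1950 * 0.946 = 1845
40–59: 1470 * 0.931 = 1369
60–79: 2340 * 0.929 = 2174
Net migration: 0–19 − 102 → 1125
Giving 1125 / 1845 / 1369 / 2174.
[period 2]
Births: 1845 * 0.373 = 688 ; 1369 * 0.29 = 397 ⇒ total 1085
20–39: 1125 * 0.946 = 1064
40–59: 1845 * 0.931 = 1718
60–79: 1369 * 0.929 = 1272
Net migration: 0–19 − 102 → 983
Giving 983 / 1064 / 1718 / 1272.
Total after period 2: 983 + 1064 + 1718 + 1272 = 5037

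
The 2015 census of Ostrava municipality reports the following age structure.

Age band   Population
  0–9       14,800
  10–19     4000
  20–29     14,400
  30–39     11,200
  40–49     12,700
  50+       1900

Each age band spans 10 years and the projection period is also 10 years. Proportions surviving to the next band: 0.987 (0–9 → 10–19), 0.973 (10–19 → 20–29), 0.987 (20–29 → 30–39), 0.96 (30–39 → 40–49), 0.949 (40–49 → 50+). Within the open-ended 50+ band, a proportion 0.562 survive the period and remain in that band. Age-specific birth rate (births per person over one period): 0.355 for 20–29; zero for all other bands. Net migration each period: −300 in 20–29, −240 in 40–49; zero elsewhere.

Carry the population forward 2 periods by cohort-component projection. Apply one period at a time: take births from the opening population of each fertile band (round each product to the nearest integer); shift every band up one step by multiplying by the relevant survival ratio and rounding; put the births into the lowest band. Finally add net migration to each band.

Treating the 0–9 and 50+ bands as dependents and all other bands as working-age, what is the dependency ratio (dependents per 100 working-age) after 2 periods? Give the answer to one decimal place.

Period 1.
Births: 14400 × 0.355 = 5112
10–19: 14800 × 0.987 = 14608
20–29: 4000 × 0.973 = 3892
30–39: 14400 × 0.987 = 14213
40–49: 11200 × 0.96 = 10752
50+: 12700 × 0.949 + 1900 × 0.562 = 12052 + 1068 = 13120
Net migration: 20–29 − 300 → 3592; 40–49 − 240 → 10512
Giving 5112 / 14608 / 3592 / 14213 / 10512 / 13120.
Period 2.
Births: 3592 × 0.355 = 1275
10–19: 5112 × 0.987 = 5046
20–29: 14608 × 0.973 = 14214
30–39: 3592 × 0.987 = 3545
40–49: 14213 × 0.96 = 13644
50+: 10512 × 0.949 + 13120 × 0.562 = 9976 + 7373 = 17349
Net migration: 20–29 − 300 → 13914; 40–49 − 240 → 13404
Giving 1275 / 5046 / 13914 / 3545 / 13404 / 17349.
Dependents (band 0–9 + band 50+) = 1275 + 17349 = 18624; working-age = 35909; ratio = 18624/35909 × 100 = 51.9

51.9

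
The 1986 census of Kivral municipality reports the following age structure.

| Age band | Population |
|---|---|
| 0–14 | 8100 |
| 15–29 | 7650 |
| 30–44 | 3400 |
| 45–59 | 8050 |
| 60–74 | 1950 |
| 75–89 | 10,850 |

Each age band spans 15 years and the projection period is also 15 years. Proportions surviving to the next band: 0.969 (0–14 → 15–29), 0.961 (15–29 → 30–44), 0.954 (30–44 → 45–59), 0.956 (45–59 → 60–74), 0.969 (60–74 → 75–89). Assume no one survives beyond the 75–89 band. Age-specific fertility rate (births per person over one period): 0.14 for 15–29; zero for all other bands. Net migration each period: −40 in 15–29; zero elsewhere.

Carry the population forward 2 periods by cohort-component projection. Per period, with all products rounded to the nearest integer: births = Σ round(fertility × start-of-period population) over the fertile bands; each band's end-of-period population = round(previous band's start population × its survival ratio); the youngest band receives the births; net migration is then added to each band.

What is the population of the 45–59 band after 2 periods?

7014

After projecting period 1:
Births: 7650 × 0.14 = 1071
15–29: 8100 × 0.969 = 7849
30–44: 7650 × 0.961 = 7352
45–59: 3400 × 0.954 = 3244
60–74: 8050 × 0.956 = 7696
75–89: 1950 × 0.969 = 1890
Net migration: 15–29 − 40 → 7809
→ [1071, 7809, 7352, 3244, 7696, 1890]
After projecting period 2:
Births: 7809 × 0.14 = 1093
15–29: 1071 × 0.969 = 1038
30–44: 7809 × 0.961 = 7504
45–59: 7352 × 0.954 = 7014
60–74: 3244 × 0.956 = 3101
75–89: 7696 × 0.969 = 7457
Net migration: 15–29 − 40 → 998
→ [1093, 998, 7504, 7014, 3101, 7457]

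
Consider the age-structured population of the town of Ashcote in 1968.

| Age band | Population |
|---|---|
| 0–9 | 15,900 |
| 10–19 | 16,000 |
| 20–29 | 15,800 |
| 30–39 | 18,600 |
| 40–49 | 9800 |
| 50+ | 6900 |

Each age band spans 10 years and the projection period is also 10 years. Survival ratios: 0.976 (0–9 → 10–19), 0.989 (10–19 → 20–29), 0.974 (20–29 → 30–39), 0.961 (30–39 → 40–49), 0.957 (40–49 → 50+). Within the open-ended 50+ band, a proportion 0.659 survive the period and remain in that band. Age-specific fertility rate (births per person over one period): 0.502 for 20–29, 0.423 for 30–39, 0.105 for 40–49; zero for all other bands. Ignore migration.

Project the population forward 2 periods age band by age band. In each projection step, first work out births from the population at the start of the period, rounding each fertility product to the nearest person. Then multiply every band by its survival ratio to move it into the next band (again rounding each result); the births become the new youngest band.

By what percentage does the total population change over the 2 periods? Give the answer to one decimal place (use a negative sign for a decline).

26.0

Numbering the groups 1..6 from youngest to oldest:
After projecting period 1:
Births: 15800 * 0.502 = 7932 ; 18600 * 0.423 = 7868 ; 9800 * 0.105 = 1029 → total 16829
Group 2: 15900 * 0.976 = 15518
Group 3: 16000 * 0.989 = 15824
Group 4: 15800 * 0.974 = 15389
Group 5: 18600 * 0.961 = 17875
Group 6: 9800 * 0.957 + 6900 * 0.659 = 9379 + 4547 = 13926
Population now: 0–9=16829, 10–19=15518, 20–29=15824, 30–39=15389, 40–49=17875, 50+=13926
After projecting period 2:
Births: 15824 * 0.502 = 7944 ; 15389 * 0.423 = 6510 ; 17875 * 0.105 = 1877 → total 16331
Group 2: 16829 * 0.976 = 16425
Group 3: 15518 * 0.989 = 15347
Group 4: 15824 * 0.974 = 15413
Group 5: 15389 * 0.961 = 14789
Group 6: 17875 * 0.957 + 13926 * 0.659 = 17106 + 9177 = 26283
Population now: 0–9=16331, 10–19=16425, 20–29=15347, 30–39=15413, 40–49=14789, 50+=26283
Total: 83000 → 104588; change = 21588; percentage change = 26.0%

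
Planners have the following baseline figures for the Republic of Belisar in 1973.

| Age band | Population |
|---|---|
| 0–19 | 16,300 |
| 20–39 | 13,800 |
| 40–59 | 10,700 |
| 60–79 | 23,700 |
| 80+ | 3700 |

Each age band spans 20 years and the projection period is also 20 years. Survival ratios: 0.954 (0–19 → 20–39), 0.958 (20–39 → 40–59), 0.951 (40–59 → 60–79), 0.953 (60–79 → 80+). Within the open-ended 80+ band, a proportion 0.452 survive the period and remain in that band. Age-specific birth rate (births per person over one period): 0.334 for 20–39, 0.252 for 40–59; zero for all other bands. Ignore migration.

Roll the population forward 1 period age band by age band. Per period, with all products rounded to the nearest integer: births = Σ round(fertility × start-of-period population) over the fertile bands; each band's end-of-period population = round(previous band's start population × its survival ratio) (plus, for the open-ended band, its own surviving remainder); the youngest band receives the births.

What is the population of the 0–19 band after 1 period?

7305

(Bands numbered youngest = 1 to oldest = 5.)
After projecting period 1:
Births: 13800 * 0.334 = 4609 ; 10700 * 0.252 = 2696 → total 7305
Band 2: 16300 * 0.954 = 15550
Band 3: 13800 * 0.958 = 13220
Band 4: 10700 * 0.951 = 10176
Band 5: 23700 * 0.953 + 3700 * 0.452 = 22586 + 1672 = 24258
Population now: 0–19=7305, 20–39=15550, 40–59=13220, 60–79=10176, 80+=24258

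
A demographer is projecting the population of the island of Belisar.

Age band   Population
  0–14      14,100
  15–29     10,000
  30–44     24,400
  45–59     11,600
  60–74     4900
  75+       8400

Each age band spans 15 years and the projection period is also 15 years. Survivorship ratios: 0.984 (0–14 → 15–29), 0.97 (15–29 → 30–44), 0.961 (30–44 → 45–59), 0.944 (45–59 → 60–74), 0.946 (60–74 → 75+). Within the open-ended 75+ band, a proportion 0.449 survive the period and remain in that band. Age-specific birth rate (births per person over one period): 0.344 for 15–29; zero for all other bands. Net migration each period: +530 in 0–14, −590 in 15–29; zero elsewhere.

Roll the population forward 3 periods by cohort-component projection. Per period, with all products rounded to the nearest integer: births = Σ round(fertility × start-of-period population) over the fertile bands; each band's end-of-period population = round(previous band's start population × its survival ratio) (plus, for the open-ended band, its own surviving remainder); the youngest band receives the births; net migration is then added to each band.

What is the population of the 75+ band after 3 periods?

Period 1.
Births: 10000 × 0.344 = 3440
15–29: 14100 × 0.984 = 13874
30–44: 10000 × 0.97 = 9700
45–59: 24400 × 0.961 = 23448
60–74: 11600 × 0.944 = 10950
75+: 4900 × 0.946 + 8400 × 0.449 = 4635 + 3772 = 8407
Net migration: 0–14 + 530 → 3970; 15–29 − 590 → 13284
Giving 3970 / 13284 / 9700 / 23448 / 10950 / 8407.
Period 2.
Births: 13284 × 0.344 = 4570
15–29: 3970 × 0.984 = 3906
30–44: 13284 × 0.97 = 12885
45–59: 9700 × 0.961 = 9322
60–74: 23448 × 0.944 = 22135
75+: 10950 × 0.946 + 8407 × 0.449 = 10359 + 3775 = 14134
Net migration: 0–14 + 530 → 5100; 15–29 − 590 → 3316
Giving 5100 / 3316 / 12885 / 9322 / 22135 / 14134.
Period 3.
Births: 3316 × 0.344 = 1141
15–29: 5100 × 0.984 = 5018
30–44: 3316 × 0.97 = 3217
45–59: 12885 × 0.961 = 12382
60–74: 9322 × 0.944 = 8800
75+: 22135 × 0.946 + 14134 × 0.449 = 20940 + 6346 = 27286
Net migration: 0–14 + 530 → 1671; 15–29 − 590 → 4428
Giving 1671 / 4428 / 3217 / 12382 / 8800 / 27286.

27286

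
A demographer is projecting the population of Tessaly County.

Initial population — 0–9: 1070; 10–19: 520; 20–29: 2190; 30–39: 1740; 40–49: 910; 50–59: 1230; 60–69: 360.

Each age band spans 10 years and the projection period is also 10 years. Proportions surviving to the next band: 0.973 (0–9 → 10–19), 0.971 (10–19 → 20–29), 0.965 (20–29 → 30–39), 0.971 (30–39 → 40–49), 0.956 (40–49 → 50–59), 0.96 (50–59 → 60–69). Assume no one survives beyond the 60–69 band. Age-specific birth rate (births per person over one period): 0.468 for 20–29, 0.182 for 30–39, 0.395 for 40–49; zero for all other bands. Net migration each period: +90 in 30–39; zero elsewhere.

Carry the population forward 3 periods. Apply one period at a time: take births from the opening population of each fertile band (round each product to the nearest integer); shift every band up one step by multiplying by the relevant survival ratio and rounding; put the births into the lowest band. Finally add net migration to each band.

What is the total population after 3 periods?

Let group 1 be 0–9 through group 7 = 60–69.
Period 1.
Births: 2190 × 0.468 = 1025  |  1740 × 0.182 = 317  |  910 × 0.395 = 359 ⇒ total 1701
Group 2: 1070 × 0.973 = 1041
Group 3: 520 × 0.971 = 505
Group 4: 2190 × 0.965 = 2113
Group 5: 1740 × 0.971 = 1690
Group 6: 910 × 0.956 = 870
Group 7: 1230 × 0.96 = 1181
Net migration: Group 4 + 90 → 2203
→ [1701, 1041, 505, 2203, 1690, 870, 1181]
Period 2.
Births: 505 × 0.468 = 236  |  2203 × 0.182 = 401  |  1690 × 0.395 = 668 ⇒ total 1305
Group 2: 1701 × 0.973 = 1655
Group 3: 1041 × 0.971 = 1011
Group 4: 505 × 0.965 = 487
Group 5: 2203 × 0.971 = 2139
Group 6: 1690 × 0.956 = 1616
Group 7: 870 × 0.96 = 835
Net migration: Group 4 + 90 → 577
→ [1305, 1655, 1011, 577, 2139, 1616, 835]
Period 3.
Births: 1011 × 0.468 = 473  |  577 × 0.182 = 105  |  2139 × 0.395 = 845 ⇒ total 1423
Group 2: 1305 × 0.973 = 1270
Group 3: 1655 × 0.971 = 1607
Group 4: 1011 × 0.965 = 976
Group 5: 577 × 0.971 = 560
Group 6: 2139 × 0.956 = 2045
Group 7: 1616 × 0.96 = 1551
Net migration: Group 4 + 90 → 1066
→ [1423, 1270, 1607, 1066, 560, 2045, 1551]
Total after period 3: 1423 + 1270 + 1607 + 1066 + 560 + 2045 + 1551 = 9522

9522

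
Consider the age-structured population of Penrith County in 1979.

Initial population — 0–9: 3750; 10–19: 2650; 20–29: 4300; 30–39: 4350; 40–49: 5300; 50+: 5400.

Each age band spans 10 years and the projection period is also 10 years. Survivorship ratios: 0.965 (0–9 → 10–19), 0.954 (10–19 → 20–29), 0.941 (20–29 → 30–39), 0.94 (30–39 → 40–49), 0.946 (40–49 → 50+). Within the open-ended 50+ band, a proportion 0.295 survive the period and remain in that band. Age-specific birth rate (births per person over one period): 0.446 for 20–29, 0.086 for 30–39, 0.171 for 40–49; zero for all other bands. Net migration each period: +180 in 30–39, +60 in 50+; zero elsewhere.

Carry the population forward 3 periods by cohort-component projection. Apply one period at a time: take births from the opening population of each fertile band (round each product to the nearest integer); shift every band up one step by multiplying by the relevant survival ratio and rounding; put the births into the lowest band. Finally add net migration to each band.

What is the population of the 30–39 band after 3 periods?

3429

Let band 1 be 0–9 through band 6 = 50+.
Period 1.
Births: 4300 * 0.446 = 1918, 4350 * 0.086 = 374, 5300 * 0.171 = 906 → 3198
Band 2: 3750 * 0.965 = 3619
Band 3: 2650 * 0.954 = 2528
Band 4: 4300 * 0.941 = 4046
Band 5: 4350 * 0.94 = 4089
Band 6: 5300 * 0.946 + 5400 * 0.295 = 5014 + 1593 = 6607
Net migration: Band 4 + 180 → 4226; Band 6 + 60 → 6667
Giving 3198 / 3619 / 2528 / 4226 / 4089 / 6667.
Period 2.
Births: 2528 * 0.446 = 1127, 4226 * 0.086 = 363, 4089 * 0.171 = 699 → 2189
Band 2: 3198 * 0.965 = 3086
Band 3: 3619 * 0.954 = 3453
Band 4: 2528 * 0.941 = 2379
Band 5: 4226 * 0.94 = 3972
Band 6: 4089 * 0.946 + 6667 * 0.295 = 3868 + 1967 = 5835
Net migration: Band 4 + 180 → 2559; Band 6 + 60 → 5895
Giving 2189 / 3086 / 3453 / 2559 / 3972 / 5895.
Period 3.
Births: 3453 * 0.446 = 1540, 2559 * 0.086 = 220, 3972 * 0.171 = 679 → 2439
Band 2: 2189 * 0.965 = 2112
Band 3: 3086 * 0.954 = 2944
Band 4: 3453 * 0.941 = 3249
Band 5: 2559 * 0.94 = 2405
Band 6: 3972 * 0.946 + 5895 * 0.295 = 3758 + 1739 = 5497
Net migration: Band 4 + 180 → 3429; Band 6 + 60 → 5557
Giving 2439 / 2112 / 2944 / 3429 / 2405 / 5557.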